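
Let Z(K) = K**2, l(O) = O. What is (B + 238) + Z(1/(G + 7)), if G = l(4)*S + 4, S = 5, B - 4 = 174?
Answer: 399777/961 ≈ 416.00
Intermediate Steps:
B = 178 (B = 4 + 174 = 178)
G = 24 (G = 4*5 + 4 = 20 + 4 = 24)
(B + 238) + Z(1/(G + 7)) = (178 + 238) + (1/(24 + 7))**2 = 416 + (1/31)**2 = 416 + 1/961 = 399777/961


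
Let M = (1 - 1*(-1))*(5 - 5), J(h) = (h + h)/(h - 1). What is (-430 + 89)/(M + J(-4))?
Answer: -1705/8 ≈ -213.13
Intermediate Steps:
J(h) = 2*h/(-1 + h) (J(h) = (2*h)/(-1 + h) = 2*h/(-1 + h))
M = 0 (M = (1 + 1)*0 = 2*0 = 0)
(-430 + 89)/(M + J(-4)) = (-430 + 89)/(0 + 2*(-4)/(-1 - 4)) = -341/(0 + 2*(-4)/(-5)) = -341/(0 + 2*(-4)*(-⅕)) = -341/(0 + 8/5) = -341/8/5 = -341*5/8 = -1705/8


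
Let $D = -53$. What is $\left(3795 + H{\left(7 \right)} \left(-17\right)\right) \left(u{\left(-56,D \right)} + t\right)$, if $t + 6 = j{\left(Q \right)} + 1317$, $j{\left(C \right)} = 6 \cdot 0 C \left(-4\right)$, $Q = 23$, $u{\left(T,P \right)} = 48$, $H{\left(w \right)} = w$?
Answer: $4995684$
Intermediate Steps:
$j{\left(C \right)} = 0$ ($j{\left(C \right)} = 0 C \left(-4\right) = 0 \left(-4\right) = 0$)
$t = 1311$ ($t = -6 + \left(0 + 1317\right) = -6 + 1317 = 1311$)
$\left(3795 + H{\left(7 \right)} \left(-17\right)\right) \left(u{\left(-56,D \right)} + t\right) = \left(3795 + 7 \left(-17\right)\right) \left(48 + 1311\right) = \left(3795 - 119\right) 1359 = 3676 \cdot 1359 = 4995684$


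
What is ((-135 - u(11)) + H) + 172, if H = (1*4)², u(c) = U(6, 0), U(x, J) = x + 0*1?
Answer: 47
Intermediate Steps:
U(x, J) = x (U(x, J) = x + 0 = x)
u(c) = 6
H = 16 (H = 4² = 16)
((-135 - u(11)) + H) + 172 = ((-135 - 1*6) + 16) + 172 = ((-135 - 6) + 16) + 172 = (-141 + 16) + 172 = -125 + 172 = 47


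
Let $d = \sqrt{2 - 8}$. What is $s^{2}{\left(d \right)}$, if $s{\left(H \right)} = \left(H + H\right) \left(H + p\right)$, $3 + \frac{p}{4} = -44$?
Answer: $-848112 + 9024 i \sqrt{6} \approx -8.4811 \cdot 10^{5} + 22104.0 i$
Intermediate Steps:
$p = -188$ ($p = -12 + 4 \left(-44\right) = -12 - 176 = -188$)
$d = i \sqrt{6}$ ($d = \sqrt{-6} = i \sqrt{6} \approx 2.4495 i$)
$s{\left(H \right)} = 2 H \left(-188 + H\right)$ ($s{\left(H \right)} = \left(H + H\right) \left(H - 188\right) = 2 H \left(-188 + H\right)$)
$s^{2}{\left(d \right)} = \left(2 i \sqrt{6} \left(-188 + i \sqrt{6}\right)\right)^{2} = - 24 \left(-188 + i \sqrt{6}\right)^{2}$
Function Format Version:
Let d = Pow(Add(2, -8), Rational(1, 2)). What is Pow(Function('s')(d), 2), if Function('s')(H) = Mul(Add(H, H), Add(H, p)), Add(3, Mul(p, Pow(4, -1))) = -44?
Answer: Add(-848112, Mul(9024, I, Pow(6, Rational(1, 2)))) ≈ Add(-8.4811e+5, Mul(22104., I))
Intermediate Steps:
p = -188 (p = Add(-12, Mul(4, -44)) = Add(-12, -176) = -188)
d = Mul(I, Pow(6, Rational(1, 2))) (d = Pow(-6, Rational(1, 2)) = Mul(I, Pow(6, Rational(1, 2))) ≈ Mul(2.4495, I))
Function('s')(H) = Mul(2, H, Add(-188, H)) (Function('s')(H) = Mul(Add(H, H), Add(H, -188)) = Mul(Mul(2, H), Add(-188, H)) = Mul(2, H, Add(-188, H)))
Pow(Function('s')(d), 2) = Pow(Mul(2, Mul(I, Pow(6, Rational(1, 2))), Add(-188, Mul(I, Pow(6, Rational(1, 2))))), 2) = Pow(Mul(2, I, Pow(6, Rational(1, 2)), Add(-188, Mul(I, Pow(6, Rational(1, 2))))), 2) = Mul(-24, Pow(Add(-188, Mul(I, Pow(6, Rational(1, 2)))), 2))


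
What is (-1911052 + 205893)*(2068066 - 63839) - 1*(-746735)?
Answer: -3417524960358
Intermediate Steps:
(-1911052 + 205893)*(2068066 - 63839) - 1*(-746735) = -1705159*2004227 + 746735 = -3417525707093 + 746735 = -3417524960358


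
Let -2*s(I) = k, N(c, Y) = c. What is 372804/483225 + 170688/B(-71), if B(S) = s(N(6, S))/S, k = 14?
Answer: 278863473068/161075 ≈ 1.7313e+6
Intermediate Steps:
s(I) = -7 (s(I) = -1/2*14 = -7)
B(S) = -7/S
372804/483225 + 170688/B(-71) = 372804/483225 + 170688/((-7/(-71))) = 372804*(1/483225) + 170688/((-7*(-1/71))) = 124268/161075 + 170688/(7/71) = 124268/161075 + 170688*(71/7) = 124268/161075 + 1731264 = 278863473068/161075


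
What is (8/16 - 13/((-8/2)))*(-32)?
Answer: -120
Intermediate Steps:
(8/16 - 13/((-8/2)))*(-32) = (8*(1/16) - 13/((-8*1/2)))*(-32) = (1/2 - 13/(-4))*(-32) = (1/2 - 13*(-1/4))*(-32) = (1/2 + 13/4)*(-32) = (15/4)*(-32) = -120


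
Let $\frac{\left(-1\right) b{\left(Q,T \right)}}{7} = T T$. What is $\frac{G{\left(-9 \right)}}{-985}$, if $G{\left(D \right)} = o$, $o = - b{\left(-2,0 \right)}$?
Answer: $0$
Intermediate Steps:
$b{\left(Q,T \right)} = - 7 T^{2}$ ($b{\left(Q,T \right)} = - 7 T T = - 7 T^{2}$)
$o = 0$ ($o = - \left(-7\right) 0^{2} = - \left(-7\right) 0 = \left(-1\right) 0 = 0$)
$G{\left(D \right)} = 0$
$\frac{G{\left(-9 \right)}}{-985} = \frac{0}{-985} = 0 \left(- \frac{1}{985}\right) = 0$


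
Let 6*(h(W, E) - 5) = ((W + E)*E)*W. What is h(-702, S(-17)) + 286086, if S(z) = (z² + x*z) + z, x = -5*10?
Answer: -54848989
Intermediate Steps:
x = -50
S(z) = z² - 49*z (S(z) = (z² - 50*z) + z = z² - 49*z)
h(W, E) = 5 + E*W*(E + W)/6 (h(W, E) = 5 + (((W + E)*E)*W)/6 = 5 + (((E + W)*E)*W)/6 = 5 + ((E*(E + W))*W)/6 = 5 + (E*W*(E + W))/6 = 5 + E*W*(E + W)/6)
h(-702, S(-17)) + 286086 = (5 + (⅙)*(-17*(-49 - 17))*(-702)² + (⅙)*(-702)*(-17*(-49 - 17))²) + 286086 = (5 + (⅙)*(-17*(-66))*492804 + (⅙)*(-702)*(-17*(-66))²) + 286086 = (5 + (⅙)*1122*492804 + (⅙)*(-702)*1122²) + 286086 = (5 + 92154348 + (⅙)*(-702)*1258884) + 286086 = (5 + 92154348 - 147289428) + 286086 = -55135075 + 286086 = -54848989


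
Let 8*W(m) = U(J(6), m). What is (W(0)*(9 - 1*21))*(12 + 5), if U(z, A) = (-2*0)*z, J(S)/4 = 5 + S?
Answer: 0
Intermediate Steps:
J(S) = 20 + 4*S (J(S) = 4*(5 + S) = 20 + 4*S)
U(z, A) = 0 (U(z, A) = 0*z = 0)
W(m) = 0 (W(m) = (1/8)*0 = 0)
(W(0)*(9 - 1*21))*(12 + 5) = (0*(9 - 1*21))*(12 + 5) = (0*(9 - 21))*17 = (0*(-12))*17 = 0*17 = 0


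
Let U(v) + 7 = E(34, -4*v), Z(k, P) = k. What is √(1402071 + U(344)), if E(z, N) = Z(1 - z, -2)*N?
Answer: 4*√90467 ≈ 1203.1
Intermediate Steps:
E(z, N) = N*(1 - z) (E(z, N) = (1 - z)*N = N*(1 - z))
U(v) = -7 + 132*v (U(v) = -7 + (-4*v)*(1 - 1*34) = -7 + (-4*v)*(1 - 34) = -7 - 4*v*(-33) = -7 + 132*v)
√(1402071 + U(344)) = √(1402071 + (-7 + 132*344)) = √(1402071 + (-7 + 45408)) = √(1402071 + 45401) = √1447472 = 4*√90467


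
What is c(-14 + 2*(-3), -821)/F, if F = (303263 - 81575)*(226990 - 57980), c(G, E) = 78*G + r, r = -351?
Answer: -637/12489162960 ≈ -5.1004e-8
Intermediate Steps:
c(G, E) = -351 + 78*G (c(G, E) = 78*G - 351 = -351 + 78*G)
F = 37467488880 (F = 221688*169010 = 37467488880)
c(-14 + 2*(-3), -821)/F = (-351 + 78*(-14 + 2*(-3)))/37467488880 = (-351 + 78*(-14 - 6))*(1/37467488880) = (-351 + 78*(-20))*(1/37467488880) = (-351 - 1560)*(1/37467488880) = -1911*1/37467488880 = -637/12489162960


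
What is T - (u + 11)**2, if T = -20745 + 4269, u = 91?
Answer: -26880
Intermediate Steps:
T = -16476
T - (u + 11)**2 = -16476 - (91 + 11)**2 = -16476 - 1*102**2 = -16476 - 1*10404 = -16476 - 10404 = -26880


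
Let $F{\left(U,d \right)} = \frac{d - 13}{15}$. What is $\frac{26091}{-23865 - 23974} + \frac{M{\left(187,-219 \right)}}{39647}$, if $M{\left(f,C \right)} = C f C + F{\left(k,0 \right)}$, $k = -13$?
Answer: $\frac{6420292542533}{28450092495} \approx 225.67$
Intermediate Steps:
$F{\left(U,d \right)} = - \frac{13}{15} + \frac{d}{15}$ ($F{\left(U,d \right)} = \left(-13 + d\right) \frac{1}{15} = - \frac{13}{15} + \frac{d}{15}$)
$M{\left(f,C \right)} = - \frac{13}{15} + f C^{2}$ ($M{\left(f,C \right)} = C f C + \left(- \frac{13}{15} + \frac{1}{15} \cdot 0\right) = f C^{2} + \left(- \frac{13}{15} + 0\right) = f C^{2} - \frac{13}{15} = - \frac{13}{15} + f C^{2}$)
$\frac{26091}{-23865 - 23974} + \frac{M{\left(187,-219 \right)}}{39647} = \frac{26091}{-23865 - 23974} + \frac{- \frac{13}{15} + 187 \left(-219\right)^{2}}{39647} = \frac{26091}{-47839} + \left(- \frac{13}{15} + 187 \cdot 47961\right) \frac{1}{39647} = 26091 \left(- \frac{1}{47839}\right) + \left(- \frac{13}{15} + 8968707\right) \frac{1}{39647} = - \frac{26091}{47839} + \frac{134530592}{15} \cdot \frac{1}{39647} = - \frac{26091}{47839} + \frac{134530592}{594705} = \frac{6420292542533}{28450092495}$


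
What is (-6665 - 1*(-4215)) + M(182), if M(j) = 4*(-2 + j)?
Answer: -1730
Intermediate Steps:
M(j) = -8 + 4*j
(-6665 - 1*(-4215)) + M(182) = (-6665 - 1*(-4215)) + (-8 + 4*182) = (-6665 + 4215) + (-8 + 728) = -2450 + 720 = -1730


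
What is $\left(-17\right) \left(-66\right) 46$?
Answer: $51612$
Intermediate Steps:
$\left(-17\right) \left(-66\right) 46 = 1122 \cdot 46 = 51612$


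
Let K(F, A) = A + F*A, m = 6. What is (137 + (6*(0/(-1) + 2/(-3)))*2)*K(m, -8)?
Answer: -7224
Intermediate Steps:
K(F, A) = A + A*F
(137 + (6*(0/(-1) + 2/(-3)))*2)*K(m, -8) = (137 + (6*(0/(-1) + 2/(-3)))*2)*(-8*(1 + 6)) = (137 + (6*(0*(-1) + 2*(-⅓)))*2)*(-8*7) = (137 + (6*(0 - ⅔))*2)*(-56) = (137 + (6*(-⅔))*2)*(-56) = (137 - 4*2)*(-56) = (137 - 8)*(-56) = 129*(-56) = -7224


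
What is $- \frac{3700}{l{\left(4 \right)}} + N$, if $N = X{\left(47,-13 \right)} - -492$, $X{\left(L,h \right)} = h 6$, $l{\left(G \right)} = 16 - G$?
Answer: $\frac{317}{3} \approx 105.67$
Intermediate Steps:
$X{\left(L,h \right)} = 6 h$
$N = 414$ ($N = 6 \left(-13\right) - -492 = -78 + 492 = 414$)
$- \frac{3700}{l{\left(4 \right)}} + N = - \frac{3700}{16 - 4} + 414 = - \frac{3700}{12} + 414 = \left(-3700\right) \frac{1}{12} + 414 = - \frac{925}{3} + 414 = \frac{317}{3}$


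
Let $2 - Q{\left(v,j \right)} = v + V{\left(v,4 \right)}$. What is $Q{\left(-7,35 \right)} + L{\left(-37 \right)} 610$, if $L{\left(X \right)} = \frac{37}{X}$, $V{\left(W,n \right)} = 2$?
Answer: $-603$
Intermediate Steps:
$Q{\left(v,j \right)} = - v$ ($Q{\left(v,j \right)} = 2 - \left(v + 2\right) = 2 - \left(2 + v\right) = - v$)
$Q{\left(-7,35 \right)} + L{\left(-37 \right)} 610 = \left(-1\right) \left(-7\right) + \frac{37}{-37} \cdot 610 = 7 + 37 \left(- \frac{1}{37}\right) 610 = 7 - 610 = -603$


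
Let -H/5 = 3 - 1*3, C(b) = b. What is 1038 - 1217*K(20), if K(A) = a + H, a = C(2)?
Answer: -1396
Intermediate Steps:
H = 0 (H = -5*(3 - 1*3) = -5*(3 - 3) = -5*0 = 0)
a = 2
K(A) = 2 (K(A) = 2 + 0 = 2)
1038 - 1217*K(20) = 1038 - 1217*2 = 1038 - 2434 = -1396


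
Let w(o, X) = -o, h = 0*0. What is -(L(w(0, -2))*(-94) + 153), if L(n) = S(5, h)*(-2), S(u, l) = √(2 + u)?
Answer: -153 - 188*√7 ≈ -650.40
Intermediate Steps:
h = 0
L(n) = -2*√7 (L(n) = √(2 + 5)*(-2) = √7*(-2) = -2*√7)
-(L(w(0, -2))*(-94) + 153) = -(-2*√7*(-94) + 153) = -(188*√7 + 153) = -(153 + 188*√7) = -153 - 188*√7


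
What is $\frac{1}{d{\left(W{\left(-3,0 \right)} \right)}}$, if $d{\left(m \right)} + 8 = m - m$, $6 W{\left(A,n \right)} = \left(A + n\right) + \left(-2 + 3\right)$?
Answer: $- \frac{1}{8} \approx -0.125$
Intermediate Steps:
$W{\left(A,n \right)} = \frac{1}{6} + \frac{A}{6} + \frac{n}{6}$ ($W{\left(A,n \right)} = \frac{\left(A + n\right) + \left(-2 + 3\right)}{6} = \frac{\left(A + n\right) + 1}{6} = \frac{1 + A + n}{6} = \frac{1}{6} + \frac{A}{6} + \frac{n}{6}$)
$d{\left(m \right)} = -8$ ($d{\left(m \right)} = -8 + \left(m - m\right) = -8 + 0 = -8$)
$\frac{1}{d{\left(W{\left(-3,0 \right)} \right)}} = \frac{1}{-8} = - \frac{1}{8}$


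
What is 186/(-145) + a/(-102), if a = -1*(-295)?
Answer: -61747/14790 ≈ -4.1749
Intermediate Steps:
a = 295
186/(-145) + a/(-102) = 186/(-145) + 295/(-102) = 186*(-1/145) + 295*(-1/102) = -186/145 - 295/102 = -61747/14790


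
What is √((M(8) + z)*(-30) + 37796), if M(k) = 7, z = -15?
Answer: 2*√9509 ≈ 195.03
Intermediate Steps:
√((M(8) + z)*(-30) + 37796) = √((7 - 15)*(-30) + 37796) = √(-8*(-30) + 37796) = √(240 + 37796) = √38036 = 2*√9509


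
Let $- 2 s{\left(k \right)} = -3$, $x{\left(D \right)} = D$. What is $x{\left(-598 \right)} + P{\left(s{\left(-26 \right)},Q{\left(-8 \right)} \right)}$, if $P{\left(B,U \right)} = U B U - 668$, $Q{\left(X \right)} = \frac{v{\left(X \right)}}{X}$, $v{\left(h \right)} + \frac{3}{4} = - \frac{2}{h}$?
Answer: $- \frac{648189}{512} \approx -1266.0$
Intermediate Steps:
$v{\left(h \right)} = - \frac{3}{4} - \frac{2}{h}$
$s{\left(k \right)} = \frac{3}{2}$ ($s{\left(k \right)} = \left(- \frac{1}{2}\right) \left(-3\right) = \frac{3}{2}$)
$Q{\left(X \right)} = \frac{- \frac{3}{4} - \frac{2}{X}}{X}$
$P{\left(B,U \right)} = -668 + B U^{2}$ ($P{\left(B,U \right)} = B U U - 668 = B U^{2} - 668 = -668 + B U^{2}$)
$x{\left(-598 \right)} + P{\left(s{\left(-26 \right)},Q{\left(-8 \right)} \right)} = -598 - \left(668 - \frac{3 \left(\frac{-8 - -24}{4 \cdot 64}\right)^{2}}{2}\right) = -598 - \left(668 - \frac{3 \left(\frac{1}{4} \cdot \frac{1}{64} \left(-8 + 24\right)\right)^{2}}{2}\right) = -598 - \left(668 - \frac{3 \left(\frac{1}{4} \cdot \frac{1}{64} \cdot 16\right)^{2}}{2}\right) = -598 - \left(668 - \frac{3}{2 \cdot 256}\right) = -598 + \left(-668 + \frac{3}{2} \cdot \frac{1}{256}\right) = -598 + \left(-668 + \frac{3}{512}\right) = -598 - \frac{342013}{512} = - \frac{648189}{512}$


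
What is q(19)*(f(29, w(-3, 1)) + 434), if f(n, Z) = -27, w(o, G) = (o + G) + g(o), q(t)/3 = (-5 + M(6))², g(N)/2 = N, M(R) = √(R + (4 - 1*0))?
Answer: 42735 - 12210*√10 ≈ 4123.6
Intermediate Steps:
M(R) = √(4 + R) (M(R) = √(R + (4 + 0)) = √(R + 4) = √(4 + R))
g(N) = 2*N
q(t) = 3*(-5 + √10)² (q(t) = 3*(-5 + √(4 + 6))² = 3*(-5 + √10)²)
w(o, G) = G + 3*o (w(o, G) = (o + G) + 2*o = (G + o) + 2*o = G + 3*o)
q(19)*(f(29, w(-3, 1)) + 434) = (105 - 30*√10)*(-27 + 434) = (105 - 30*√10)*407 = 42735 - 12210*√10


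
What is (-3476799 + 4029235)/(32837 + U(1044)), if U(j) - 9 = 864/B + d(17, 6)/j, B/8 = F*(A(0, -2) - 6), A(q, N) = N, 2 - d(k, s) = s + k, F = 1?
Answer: 192247728/11425703 ≈ 16.826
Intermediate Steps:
d(k, s) = 2 - k - s (d(k, s) = 2 - (s + k) = 2 - (k + s) = 2 + (-k - s) = 2 - k - s)
B = -64 (B = 8*(1*(-2 - 6)) = 8*(1*(-8)) = 8*(-8) = -64)
U(j) = -9/2 - 21/j (U(j) = 9 + (864/(-64) + (2 - 1*17 - 1*6)/j) = 9 + (864*(-1/64) + (2 - 17 - 6)/j) = 9 + (-27/2 - 21/j) = -9/2 - 21/j)
(-3476799 + 4029235)/(32837 + U(1044)) = (-3476799 + 4029235)/(32837 + (-9/2 - 21/1044)) = 552436/(32837 + (-9/2 - 21*1/1044)) = 552436/(32837 + (-9/2 - 7/348)) = 552436/(32837 - 1573/348) = 552436/(11425703/348) = 552436*(348/11425703) = 192247728/11425703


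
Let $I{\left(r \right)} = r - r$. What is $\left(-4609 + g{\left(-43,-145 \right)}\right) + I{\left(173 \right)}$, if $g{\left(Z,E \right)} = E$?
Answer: $-4754$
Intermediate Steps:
$I{\left(r \right)} = 0$
$\left(-4609 + g{\left(-43,-145 \right)}\right) + I{\left(173 \right)} = \left(-4609 - 145\right) + 0 = -4754 + 0 = -4754$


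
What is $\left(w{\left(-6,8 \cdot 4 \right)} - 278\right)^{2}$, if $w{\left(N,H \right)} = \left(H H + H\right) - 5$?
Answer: $597529$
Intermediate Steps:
$w{\left(N,H \right)} = -5 + H + H^{2}$ ($w{\left(N,H \right)} = \left(H^{2} + H\right) - 5 = \left(H + H^{2}\right) - 5 = -5 + H + H^{2}$)
$\left(w{\left(-6,8 \cdot 4 \right)} - 278\right)^{2} = \left(\left(-5 + 8 \cdot 4 + \left(8 \cdot 4\right)^{2}\right) - 278\right)^{2} = \left(\left(-5 + 32 + 32^{2}\right) - 278\right)^{2} = \left(\left(-5 + 32 + 1024\right) - 278\right)^{2} = \left(1051 - 278\right)^{2} = 773^{2} = 597529$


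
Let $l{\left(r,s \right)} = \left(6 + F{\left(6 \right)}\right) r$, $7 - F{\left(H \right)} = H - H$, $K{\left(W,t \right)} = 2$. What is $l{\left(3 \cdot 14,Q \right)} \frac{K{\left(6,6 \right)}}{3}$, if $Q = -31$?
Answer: $364$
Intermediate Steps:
$F{\left(H \right)} = 7$ ($F{\left(H \right)} = 7 - \left(H - H\right) = 7 - 0 = 7 + 0 = 7$)
$l{\left(r,s \right)} = 13 r$ ($l{\left(r,s \right)} = \left(6 + 7\right) r = 13 r$)
$l{\left(3 \cdot 14,Q \right)} \frac{K{\left(6,6 \right)}}{3} = 13 \cdot 3 \cdot 14 \cdot \frac{2}{3} = 13 \cdot 42 \cdot 2 \cdot \frac{1}{3} = 546 \cdot \frac{2}{3} = 364$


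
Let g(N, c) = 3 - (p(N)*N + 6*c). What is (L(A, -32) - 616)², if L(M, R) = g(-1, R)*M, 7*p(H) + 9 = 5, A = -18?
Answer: 830016100/49 ≈ 1.6939e+7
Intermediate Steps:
p(H) = -4/7 (p(H) = -9/7 + (⅐)*5 = -9/7 + 5/7 = -4/7)
g(N, c) = 3 - 6*c + 4*N/7 (g(N, c) = 3 - (-4*N/7 + 6*c) = 3 - (6*c - 4*N/7) = 3 + (-6*c + 4*N/7) = 3 - 6*c + 4*N/7)
L(M, R) = M*(17/7 - 6*R) (L(M, R) = (3 - 6*R + (4/7)*(-1))*M = (3 - 6*R - 4/7)*M = (17/7 - 6*R)*M = M*(17/7 - 6*R))
(L(A, -32) - 616)² = ((⅐)*(-18)*(17 - 42*(-32)) - 616)² = ((⅐)*(-18)*(17 + 1344) - 616)² = ((⅐)*(-18)*1361 - 616)² = (-24498/7 - 616)² = (-28810/7)² = 830016100/49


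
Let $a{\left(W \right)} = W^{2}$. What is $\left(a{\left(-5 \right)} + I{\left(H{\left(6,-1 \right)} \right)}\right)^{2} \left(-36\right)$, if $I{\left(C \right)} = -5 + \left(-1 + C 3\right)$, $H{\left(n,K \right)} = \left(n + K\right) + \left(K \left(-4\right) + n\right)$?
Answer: $-147456$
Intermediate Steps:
$H{\left(n,K \right)} = - 3 K + 2 n$ ($H{\left(n,K \right)} = \left(K + n\right) - \left(- n + 4 K\right) = - 3 K + 2 n$)
$I{\left(C \right)} = -6 + 3 C$ ($I{\left(C \right)} = -5 + \left(-1 + 3 C\right) = -6 + 3 C$)
$\left(a{\left(-5 \right)} + I{\left(H{\left(6,-1 \right)} \right)}\right)^{2} \left(-36\right) = \left(\left(-5\right)^{2} - \left(6 - 3 \left(\left(-3\right) \left(-1\right) + 2 \cdot 6\right)\right)\right)^{2} \left(-36\right) = \left(25 - \left(6 - 3 \left(3 + 12\right)\right)\right)^{2} \left(-36\right) = \left(25 + \left(-6 + 3 \cdot 15\right)\right)^{2} \left(-36\right) = \left(25 + \left(-6 + 45\right)\right)^{2} \left(-36\right) = \left(25 + 39\right)^{2} \left(-36\right) = 64^{2} \left(-36\right) = 4096 \left(-36\right) = -147456$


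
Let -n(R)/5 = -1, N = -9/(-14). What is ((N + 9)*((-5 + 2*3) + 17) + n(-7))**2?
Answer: 1562500/49 ≈ 31888.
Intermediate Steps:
N = 9/14 (N = -9*(-1/14) = 9/14 ≈ 0.64286)
n(R) = 5 (n(R) = -5*(-1) = 5)
((N + 9)*((-5 + 2*3) + 17) + n(-7))**2 = ((9/14 + 9)*((-5 + 2*3) + 17) + 5)**2 = (135*((-5 + 6) + 17)/14 + 5)**2 = (135*(1 + 17)/14 + 5)**2 = ((135/14)*18 + 5)**2 = (1215/7 + 5)**2 = (1250/7)**2 = 1562500/49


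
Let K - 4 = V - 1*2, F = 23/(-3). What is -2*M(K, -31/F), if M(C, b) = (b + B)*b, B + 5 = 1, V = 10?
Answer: -186/529 ≈ -0.35161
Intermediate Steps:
F = -23/3 (F = 23*(-⅓) = -23/3 ≈ -7.6667)
B = -4 (B = -5 + 1 = -4)
K = 12 (K = 4 + (10 - 1*2) = 4 + (10 - 2) = 4 + 8 = 12)
M(C, b) = b*(-4 + b) (M(C, b) = (b - 4)*b = (-4 + b)*b = b*(-4 + b))
-2*M(K, -31/F) = -2*(-31/(-23/3))*(-4 - 31/(-23/3)) = -2*(-31*(-3/23))*(-4 - 31*(-3/23)) = -186*(-4 + 93/23)/23 = -186/(23*23) = -2*93/529 = -186/529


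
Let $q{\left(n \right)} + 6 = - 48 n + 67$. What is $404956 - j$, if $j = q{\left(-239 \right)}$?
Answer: $393423$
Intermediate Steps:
$q{\left(n \right)} = 61 - 48 n$ ($q{\left(n \right)} = -6 - \left(-67 + 48 n\right) = 61 - 48 n$)
$j = 11533$ ($j = 61 - -11472 = 61 + 11472 = 11533$)
$404956 - j = 404956 - 11533 = 393423$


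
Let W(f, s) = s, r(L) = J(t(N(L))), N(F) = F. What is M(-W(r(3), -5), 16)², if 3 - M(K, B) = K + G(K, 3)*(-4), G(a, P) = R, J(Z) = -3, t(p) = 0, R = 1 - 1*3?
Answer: 100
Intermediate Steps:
R = -2 (R = 1 - 3 = -2)
r(L) = -3
G(a, P) = -2
M(K, B) = -5 - K (M(K, B) = 3 - (K - 2*(-4)) = 3 - (K + 8) = 3 - (8 + K) = 3 + (-8 - K) = -5 - K)
M(-W(r(3), -5), 16)² = (-5 - (-1)*(-5))² = (-5 - 1*5)² = (-5 - 5)² = (-10)² = 100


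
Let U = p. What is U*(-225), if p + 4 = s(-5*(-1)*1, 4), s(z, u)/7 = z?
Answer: -6975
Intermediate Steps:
s(z, u) = 7*z
p = 31 (p = -4 + 7*(-5*(-1)*1) = -4 + 7*(5*1) = -4 + 7*5 = -4 + 35 = 31)
U = 31
U*(-225) = 31*(-225) = -6975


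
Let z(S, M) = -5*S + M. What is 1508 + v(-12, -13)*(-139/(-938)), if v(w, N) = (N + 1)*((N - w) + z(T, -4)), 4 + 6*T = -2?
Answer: 1508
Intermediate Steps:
T = -1 (T = -⅔ + (⅙)*(-2) = -⅔ - ⅓ = -1)
z(S, M) = M - 5*S
v(w, N) = (1 + N)*(1 + N - w) (v(w, N) = (N + 1)*((N - w) + (-4 - 5*(-1))) = (1 + N)*((N - w) + (-4 + 5)) = (1 + N)*((N - w) + 1) = (1 + N)*(1 + N - w))
1508 + v(-12, -13)*(-139/(-938)) = 1508 + (1 + (-13)² - 1*(-12) + 2*(-13) - 1*(-13)*(-12))*(-139/(-938)) = 1508 + (1 + 169 + 12 - 26 - 156)*(-139*(-1/938)) = 1508 + 0*(139/938) = 1508 + 0 = 1508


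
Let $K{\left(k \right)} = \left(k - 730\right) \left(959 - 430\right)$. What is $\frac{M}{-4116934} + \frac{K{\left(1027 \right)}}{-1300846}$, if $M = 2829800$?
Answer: $- \frac{2163978931171}{2677748563082} \approx -0.80813$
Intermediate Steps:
$K{\left(k \right)} = -386170 + 529 k$ ($K{\left(k \right)} = \left(-730 + k\right) 529 = -386170 + 529 k$)
$\frac{M}{-4116934} + \frac{K{\left(1027 \right)}}{-1300846} = \frac{2829800}{-4116934} + \frac{-386170 + 529 \cdot 1027}{-1300846} = 2829800 \left(- \frac{1}{4116934}\right) + \left(-386170 + 543283\right) \left(- \frac{1}{1300846}\right) = - \frac{1414900}{2058467} + 157113 \left(- \frac{1}{1300846}\right) = - \frac{1414900}{2058467} - \frac{157113}{1300846} = - \frac{2163978931171}{2677748563082}$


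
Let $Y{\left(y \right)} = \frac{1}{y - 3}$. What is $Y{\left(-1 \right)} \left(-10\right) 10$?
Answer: $25$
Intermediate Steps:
$Y{\left(y \right)} = \frac{1}{-3 + y}$
$Y{\left(-1 \right)} \left(-10\right) 10 = \frac{1}{-3 - 1} \left(-10\right) 10 = \frac{1}{-4} \left(-10\right) 10 = \left(- \frac{1}{4}\right) \left(-10\right) 10 = \frac{5}{2} \cdot 10 = 25$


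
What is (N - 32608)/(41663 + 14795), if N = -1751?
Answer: -34359/56458 ≈ -0.60858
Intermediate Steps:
(N - 32608)/(41663 + 14795) = (-1751 - 32608)/(41663 + 14795) = -34359/56458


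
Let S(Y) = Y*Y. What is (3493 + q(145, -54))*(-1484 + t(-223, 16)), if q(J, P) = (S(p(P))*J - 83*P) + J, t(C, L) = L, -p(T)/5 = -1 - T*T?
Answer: -45280064733660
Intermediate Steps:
p(T) = 5 + 5*T**2 (p(T) = -5*(-1 - T*T) = -5*(-1 - T**2) = 5 + 5*T**2)
S(Y) = Y**2
q(J, P) = J - 83*P + J*(5 + 5*P**2)**2 (q(J, P) = ((5 + 5*P**2)**2*J - 83*P) + J = (J*(5 + 5*P**2)**2 - 83*P) + J = (-83*P + J*(5 + 5*P**2)**2) + J = J - 83*P + J*(5 + 5*P**2)**2)
(3493 + q(145, -54))*(-1484 + t(-223, 16)) = (3493 + (145 - 83*(-54) + 25*145*(1 + (-54)**2)**2))*(-1484 + 16) = (3493 + (145 + 4482 + 25*145*(1 + 2916)**2))*(-1468) = (3493 + (145 + 4482 + 25*145*2917**2))*(-1468) = (3493 + (145 + 4482 + 25*145*8508889))*(-1468) = (3493 + (145 + 4482 + 30844722625))*(-1468) = (3493 + 30844727252)*(-1468) = 30844730745*(-1468) = -45280064733660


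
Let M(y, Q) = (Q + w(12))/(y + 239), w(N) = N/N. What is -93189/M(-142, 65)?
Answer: -3013111/22 ≈ -1.3696e+5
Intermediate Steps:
w(N) = 1
M(y, Q) = (1 + Q)/(239 + y) (M(y, Q) = (Q + 1)/(y + 239) = (1 + Q)/(239 + y))
-93189/M(-142, 65) = -93189*(239 - 142)/(1 + 65) = -93189/(66/97) = -93189/((1/97)*66) = -93189/66/97 = -93189*97/66 = -3013111/22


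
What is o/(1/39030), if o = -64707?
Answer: -2525514210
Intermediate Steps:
o/(1/39030) = -64707/(1/39030) = -64707/1/39030 = -64707*39030 = -2525514210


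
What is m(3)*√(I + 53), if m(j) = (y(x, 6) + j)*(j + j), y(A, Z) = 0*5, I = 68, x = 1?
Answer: 198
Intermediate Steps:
y(A, Z) = 0
m(j) = 2*j² (m(j) = (0 + j)*(j + j) = j*(2*j) = 2*j²)
m(3)*√(I + 53) = (2*3²)*√(68 + 53) = (2*9)*√121 = 18*11 = 198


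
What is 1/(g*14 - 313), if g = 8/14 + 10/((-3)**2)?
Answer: -9/2605 ≈ -0.0034549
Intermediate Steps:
g = 106/63 (g = 8*(1/14) + 10/9 = 4/7 + 10*(1/9) = 4/7 + 10/9 = 106/63 ≈ 1.6825)
1/(g*14 - 313) = 1/((106/63)*14 - 313) = 1/(212/9 - 313) = 1/(-2605/9) = -9/2605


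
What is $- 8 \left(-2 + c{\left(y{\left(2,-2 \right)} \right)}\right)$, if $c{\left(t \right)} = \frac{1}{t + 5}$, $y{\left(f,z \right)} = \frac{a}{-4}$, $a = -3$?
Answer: $\frac{336}{23} \approx 14.609$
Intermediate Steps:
$y{\left(f,z \right)} = \frac{3}{4}$ ($y{\left(f,z \right)} = - \frac{3}{-4} = \left(-3\right) \left(- \frac{1}{4}\right) = \frac{3}{4}$)
$c{\left(t \right)} = \frac{1}{5 + t}$
$- 8 \left(-2 + c{\left(y{\left(2,-2 \right)} \right)}\right) = - 8 \left(-2 + \frac{1}{5 + \frac{3}{4}}\right) = - 8 \left(-2 + \frac{1}{\frac{23}{4}}\right) = - 8 \left(-2 + \frac{4}{23}\right) = \left(-8\right) \left(- \frac{42}{23}\right) = \frac{336}{23}$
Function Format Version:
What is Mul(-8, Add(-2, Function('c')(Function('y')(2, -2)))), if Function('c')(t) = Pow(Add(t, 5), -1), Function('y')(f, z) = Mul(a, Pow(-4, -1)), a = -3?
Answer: Rational(336, 23) ≈ 14.609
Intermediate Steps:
Function('y')(f, z) = Rational(3, 4) (Function('y')(f, z) = Mul(-3, Pow(-4, -1)) = Mul(-3, Rational(-1, 4)) = Rational(3, 4))
Function('c')(t) = Pow(Add(5, t), -1)
Mul(-8, Add(-2, Function('c')(Function('y')(2, -2)))) = Mul(-8, Add(-2, Pow(Add(5, Rational(3, 4)), -1))) = Mul(-8, Add(-2, Pow(Rational(23, 4), -1))) = Mul(-8, Add(-2, Rational(4, 23))) = Mul(-8, Rational(-42, 23)) = Rational(336, 23)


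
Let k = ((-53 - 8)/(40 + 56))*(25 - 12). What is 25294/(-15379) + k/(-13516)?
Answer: -32807680037/19954806144 ≈ -1.6441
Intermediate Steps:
k = -793/96 (k = -61/96*13 = -793/96 ≈ -8.2604)
25294/(-15379) + k/(-13516) = 25294/(-15379) - 793/96/(-13516) = 25294*(-1/15379) - 793/96*(-1/13516) = -25294/15379 + 793/1297536 = -32807680037/19954806144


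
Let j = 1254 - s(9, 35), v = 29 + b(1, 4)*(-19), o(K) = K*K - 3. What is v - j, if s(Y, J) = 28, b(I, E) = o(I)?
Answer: -1159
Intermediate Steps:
o(K) = -3 + K² (o(K) = K² - 3 = -3 + K²)
b(I, E) = -3 + I²
v = 67 (v = 29 + (-3 + 1²)*(-19) = 29 + (-3 + 1)*(-19) = 29 - 2*(-19) = 29 + 38 = 67)
j = 1226 (j = 1254 - 1*28 = 1254 - 28 = 1226)
v - j = 67 - 1*1226 = 67 - 1226 = -1159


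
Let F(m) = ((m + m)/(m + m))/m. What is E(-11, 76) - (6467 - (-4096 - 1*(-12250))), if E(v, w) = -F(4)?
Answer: 6747/4 ≈ 1686.8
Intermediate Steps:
F(m) = 1/m (F(m) = ((2*m)/((2*m)))/m = ((2*m)*(1/(2*m)))/m = 1/m)
E(v, w) = -1/4
E(-11, 76) - (6467 - (-4096 - 1*(-12250))) = -1/4 - (6467 - (-4096 - 1*(-12250))) = -1/4 - (6467 - (-4096 + 12250)) = -1/4 - (6467 - 1*8154) = -1/4 - (6467 - 8154) = -1/4 - 1*(-1687) = -1/4 + 1687 = 6747/4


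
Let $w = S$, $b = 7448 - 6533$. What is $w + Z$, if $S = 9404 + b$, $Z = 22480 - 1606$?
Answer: $31193$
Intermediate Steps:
$Z = 20874$ ($Z = 22480 - 1606 = 20874$)
$b = 915$ ($b = 7448 - 6533 = 915$)
$S = 10319$ ($S = 9404 + 915 = 10319$)
$w = 10319$
$w + Z = 10319 + 20874 = 31193$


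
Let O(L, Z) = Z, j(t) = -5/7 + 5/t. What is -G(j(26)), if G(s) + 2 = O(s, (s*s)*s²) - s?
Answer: 1540234167/1097199376 ≈ 1.4038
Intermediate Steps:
j(t) = -5/7 + 5/t (j(t) = -5*⅐ + 5/t = -5/7 + 5/t)
G(s) = -2 + s⁴ - s (G(s) = -2 + ((s*s)*s² - s) = -2 + (s²*s² - s) = -2 + (s⁴ - s) = -2 + s⁴ - s)
-G(j(26)) = -(-2 + (-5/7 + 5/26)⁴ - (-5/7 + 5/26)) = -(-2 + (-95/182)⁴ - 1*(-95/182)) = -(-2 + 81450625/1097199376 + 95/182) = -1*(-1540234167/1097199376) = 1540234167/1097199376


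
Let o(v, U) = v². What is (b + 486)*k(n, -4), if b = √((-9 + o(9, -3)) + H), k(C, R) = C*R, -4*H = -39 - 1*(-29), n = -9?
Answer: 17496 + 18*√298 ≈ 17807.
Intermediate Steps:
H = 5/2 (H = -(-39 - 1*(-29))/4 = -(-39 + 29)/4 = -¼*(-10) = 5/2 ≈ 2.5000)
b = √298/2 (b = √((-9 + 9²) + 5/2) = √((-9 + 81) + 5/2) = √(72 + 5/2) = √(149/2) = √298/2 ≈ 8.6313)
(b + 486)*k(n, -4) = (√298/2 + 486)*(-9*(-4)) = (486 + √298/2)*36 = 17496 + 18*√298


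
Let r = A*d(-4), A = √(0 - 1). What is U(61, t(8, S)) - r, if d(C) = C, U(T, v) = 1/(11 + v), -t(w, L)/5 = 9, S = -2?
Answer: -1/34 + 4*I ≈ -0.029412 + 4.0*I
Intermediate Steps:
t(w, L) = -45 (t(w, L) = -5*9 = -45)
A = I (A = √(-1) = I ≈ 1.0*I)
r = -4*I (r = I*(-4) = -4*I ≈ -4.0*I)
U(61, t(8, S)) - r = 1/(11 - 45) - (-4)*I = 1/(-34) + 4*I = -1/34 + 4*I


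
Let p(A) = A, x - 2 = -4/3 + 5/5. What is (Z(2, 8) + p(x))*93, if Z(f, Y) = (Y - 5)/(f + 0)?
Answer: 589/2 ≈ 294.50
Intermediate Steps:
Z(f, Y) = (-5 + Y)/f
x = 5/3 (x = 2 + (-4/3 + 5/5) = 2 + (-4*⅓ + 5*(⅕)) = 2 + (-4/3 + 1) = 2 - ⅓ = 5/3 ≈ 1.6667)
(Z(2, 8) + p(x))*93 = ((-5 + 8)/2 + 5/3)*93 = ((½)*3 + 5/3)*93 = (3/2 + 5/3)*93 = (19/6)*93 = 589/2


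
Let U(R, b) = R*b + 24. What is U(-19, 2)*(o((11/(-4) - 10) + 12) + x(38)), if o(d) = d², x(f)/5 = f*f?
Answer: -808703/8 ≈ -1.0109e+5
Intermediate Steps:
x(f) = 5*f² (x(f) = 5*(f*f) = 5*f²)
U(R, b) = 24 + R*b
U(-19, 2)*(o((11/(-4) - 10) + 12) + x(38)) = (24 - 19*2)*(((11/(-4) - 10) + 12)² + 5*38²) = (24 - 38)*(((11*(-¼) - 10) + 12)² + 5*1444) = -14*(((-11/4 - 10) + 12)² + 7220) = -14*((-51/4 + 12)² + 7220) = -14*((-¾)² + 7220) = -14*(9/16 + 7220) = -14*115529/16 = -808703/8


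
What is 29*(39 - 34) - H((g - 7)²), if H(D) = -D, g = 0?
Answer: 194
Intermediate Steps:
29*(39 - 34) - H((g - 7)²) = 29*(39 - 34) - (-1)*(0 - 7)² = 29*5 - (-1)*(-7)² = 145 - (-1)*49 = 145 - 1*(-49) = 145 + 49 = 194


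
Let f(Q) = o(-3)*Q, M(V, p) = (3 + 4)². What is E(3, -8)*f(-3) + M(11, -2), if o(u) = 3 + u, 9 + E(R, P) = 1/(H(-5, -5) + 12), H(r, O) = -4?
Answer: 49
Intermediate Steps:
M(V, p) = 49 (M(V, p) = 7² = 49)
E(R, P) = -71/8 (E(R, P) = -9 + 1/(-4 + 12) = -9 + 1/8 = -9 + ⅛ = -71/8)
f(Q) = 0 (f(Q) = (3 - 3)*Q = 0*Q = 0)
E(3, -8)*f(-3) + M(11, -2) = -71/8*0 + 49 = 0 + 49 = 49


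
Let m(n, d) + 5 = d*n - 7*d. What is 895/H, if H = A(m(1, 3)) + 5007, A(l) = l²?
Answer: 895/5536 ≈ 0.16167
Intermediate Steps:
m(n, d) = -5 - 7*d + d*n (m(n, d) = -5 + (d*n - 7*d) = -5 + (-7*d + d*n) = -5 - 7*d + d*n)
H = 5536 (H = (-5 - 7*3 + 3*1)² + 5007 = (-5 - 21 + 3)² + 5007 = (-23)² + 5007 = 529 + 5007 = 5536)
895/H = 895/5536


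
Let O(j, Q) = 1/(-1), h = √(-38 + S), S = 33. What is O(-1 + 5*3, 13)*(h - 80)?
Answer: 80 - I*√5 ≈ 80.0 - 2.2361*I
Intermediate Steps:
h = I*√5 (h = √(-38 + 33) = √(-5) = I*√5 ≈ 2.2361*I)
O(j, Q) = -1
O(-1 + 5*3, 13)*(h - 80) = -(I*√5 - 80) = -(-80 + I*√5) = 80 - I*√5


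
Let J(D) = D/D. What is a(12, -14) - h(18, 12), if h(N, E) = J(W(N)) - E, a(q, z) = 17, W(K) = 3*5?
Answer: 28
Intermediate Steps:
W(K) = 15
J(D) = 1
h(N, E) = 1 - E
a(12, -14) - h(18, 12) = 17 - (1 - 1*12) = 17 - (1 - 12) = 17 - 1*(-11) = 17 + 11 = 28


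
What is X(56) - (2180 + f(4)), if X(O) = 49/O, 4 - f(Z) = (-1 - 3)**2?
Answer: -17337/8 ≈ -2167.1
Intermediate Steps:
f(Z) = -12 (f(Z) = 4 - (-1 - 3)**2 = 4 - 1*(-4)**2 = 4 - 1*16 = 4 - 16 = -12)
X(56) - (2180 + f(4)) = 49/56 - (2180 - 12) = 49*(1/56) - 1*2168 = 7/8 - 2168 = -17337/8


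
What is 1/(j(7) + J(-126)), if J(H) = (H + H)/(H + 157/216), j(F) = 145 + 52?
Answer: 27059/5385055 ≈ 0.0050248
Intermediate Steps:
j(F) = 197
J(H) = 2*H/(157/216 + H) (J(H) = (2*H)/(H + 157*(1/216)) = (2*H)/(H + 157/216) = (2*H)/(157/216 + H) = 2*H/(157/216 + H))
1/(j(7) + J(-126)) = 1/(197 + 432*(-126)/(157 + 216*(-126))) = 1/(197 + 432*(-126)/(157 - 27216)) = 1/(197 + 432*(-126)/(-27059)) = 1/(197 + 432*(-126)*(-1/27059)) = 1/(197 + 54432/27059) = 1/(5385055/27059) = 27059/5385055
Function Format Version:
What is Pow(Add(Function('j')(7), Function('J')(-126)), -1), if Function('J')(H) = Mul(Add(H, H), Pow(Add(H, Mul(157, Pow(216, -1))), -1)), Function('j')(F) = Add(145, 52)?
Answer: Rational(27059, 5385055) ≈ 0.0050248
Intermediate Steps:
Function('j')(F) = 197
Function('J')(H) = Mul(2, H, Pow(Add(Rational(157, 216), H), -1)) (Function('J')(H) = Mul(Mul(2, H), Pow(Add(H, Mul(157, Rational(1, 216))), -1)) = Mul(Mul(2, H), Pow(Add(H, Rational(157, 216)), -1)) = Mul(Mul(2, H), Pow(Add(Rational(157, 216), H), -1)) = Mul(2, H, Pow(Add(Rational(157, 216), H), -1)))
Pow(Add(Function('j')(7), Function('J')(-126)), -1) = Pow(Add(197, Mul(432, -126, Pow(Add(157, Mul(216, -126)), -1))), -1) = Pow(Add(197, Mul(432, -126, Pow(Add(157, -27216), -1))), -1) = Pow(Add(197, Mul(432, -126, Pow(-27059, -1))), -1) = Pow(Add(197, Mul(432, -126, Rational(-1, 27059))), -1) = Pow(Add(197, Rational(54432, 27059)), -1) = Pow(Rational(5385055, 27059), -1) = Rational(27059, 5385055)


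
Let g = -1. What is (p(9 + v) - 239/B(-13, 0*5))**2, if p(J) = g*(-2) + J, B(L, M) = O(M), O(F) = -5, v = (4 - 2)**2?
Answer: 98596/25 ≈ 3943.8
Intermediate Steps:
v = 4 (v = 2**2 = 4)
B(L, M) = -5
p(J) = 2 + J (p(J) = -1*(-2) + J = 2 + J)
(p(9 + v) - 239/B(-13, 0*5))**2 = ((2 + (9 + 4)) - 239/(-5))**2 = ((2 + 13) - 239*(-1/5))**2 = (15 + 239/5)**2 = (314/5)**2 = 98596/25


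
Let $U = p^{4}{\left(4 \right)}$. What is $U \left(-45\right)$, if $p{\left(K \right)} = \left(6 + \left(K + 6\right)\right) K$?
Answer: $-754974720$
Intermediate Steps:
$p{\left(K \right)} = K \left(12 + K\right)$ ($p{\left(K \right)} = \left(6 + \left(6 + K\right)\right) K = \left(12 + K\right) K = K \left(12 + K\right)$)
$U = 16777216$ ($U = \left(4 \left(12 + 4\right)\right)^{4} = \left(4 \cdot 16\right)^{4} = 64^{4} = 16777216$)
$U \left(-45\right) = 16777216 \left(-45\right) = -754974720$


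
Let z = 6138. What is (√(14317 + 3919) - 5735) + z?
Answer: 403 + 2*√4559 ≈ 538.04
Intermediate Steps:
(√(14317 + 3919) - 5735) + z = (√(14317 + 3919) - 5735) + 6138 = (√18236 - 5735) + 6138 = (2*√4559 - 5735) + 6138 = (-5735 + 2*√4559) + 6138 = 403 + 2*√4559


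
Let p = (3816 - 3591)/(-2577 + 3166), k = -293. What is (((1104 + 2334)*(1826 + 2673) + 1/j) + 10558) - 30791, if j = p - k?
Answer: 2669329346447/172802 ≈ 1.5447e+7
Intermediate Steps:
p = 225/589 ≈ 0.38200
j = 172802/589 (j = 225/589 - 1*(-293) = 225/589 + 293 = 172802/589 ≈ 293.38)
(((1104 + 2334)*(1826 + 2673) + 1/j) + 10558) - 30791 = (((1104 + 2334)*(1826 + 2673) + 1/(172802/589)) + 10558) - 30791 = ((3438*4499 + 589/172802) + 10558) - 30791 = ((15467562 + 589/172802) + 10558) - 30791 = (2672825649313/172802 + 10558) - 30791 = 2674650092829/172802 - 30791 = 2669329346447/172802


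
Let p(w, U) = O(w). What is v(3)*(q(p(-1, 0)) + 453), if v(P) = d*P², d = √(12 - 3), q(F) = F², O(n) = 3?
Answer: 12474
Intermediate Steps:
p(w, U) = 3
d = 3 (d = √9 = 3)
v(P) = 3*P²
v(3)*(q(p(-1, 0)) + 453) = (3*3²)*(3² + 453) = (3*9)*(9 + 453) = 27*462 = 12474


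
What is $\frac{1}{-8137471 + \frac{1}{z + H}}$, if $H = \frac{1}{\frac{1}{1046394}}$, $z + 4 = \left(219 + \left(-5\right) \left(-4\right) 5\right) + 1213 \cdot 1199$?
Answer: $- \frac{2501096}{20352596168215} \approx -1.2289 \cdot 10^{-7}$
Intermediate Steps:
$z = 1454702$ ($z = -4 + \left(\left(219 + \left(-5\right) \left(-4\right) 5\right) + 1213 \cdot 1199\right) = -4 + \left(\left(219 + 20 \cdot 5\right) + 1454387\right) = -4 + \left(\left(219 + 100\right) + 1454387\right) = -4 + \left(319 + 1454387\right) = -4 + 1454706 = 1454702$)
$H = 1046394$ ($H = \frac{1}{\frac{1}{1046394}} = 1046394$)
$\frac{1}{-8137471 + \frac{1}{z + H}} = \frac{1}{-8137471 + \frac{1}{1454702 + 1046394}} = \frac{1}{-8137471 + \frac{1}{2501096}} = \frac{1}{- \frac{20352596168215}{2501096}} = - \frac{2501096}{20352596168215}$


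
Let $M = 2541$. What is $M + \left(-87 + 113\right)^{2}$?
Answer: $3217$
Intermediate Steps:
$M + \left(-87 + 113\right)^{2} = 2541 + \left(-87 + 113\right)^{2} = 2541 + 26^{2} = 2541 + 676 = 3217$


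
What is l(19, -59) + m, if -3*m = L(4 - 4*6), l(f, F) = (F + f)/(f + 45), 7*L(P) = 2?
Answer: -121/168 ≈ -0.72024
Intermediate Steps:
L(P) = 2/7 (L(P) = (1/7)*2 = 2/7)
l(f, F) = (F + f)/(45 + f)
m = -2/21 (m = -1/3*2/7 = -2/21 ≈ -0.095238)
l(19, -59) + m = (-59 + 19)/(45 + 19) - 2/21 = -40/64 - 2/21 = (1/64)*(-40) - 2/21 = -5/8 - 2/21 = -121/168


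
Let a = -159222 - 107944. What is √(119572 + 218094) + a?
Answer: -267166 + √337666 ≈ -2.6659e+5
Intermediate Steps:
a = -267166
√(119572 + 218094) + a = √(119572 + 218094) - 267166 = √337666 - 267166 = -267166 + √337666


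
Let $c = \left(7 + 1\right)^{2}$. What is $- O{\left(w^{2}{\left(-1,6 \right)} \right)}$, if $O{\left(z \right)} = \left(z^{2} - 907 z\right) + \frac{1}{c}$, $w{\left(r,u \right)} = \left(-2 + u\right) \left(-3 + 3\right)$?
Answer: $- \frac{1}{64} \approx -0.015625$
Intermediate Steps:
$w{\left(r,u \right)} = 0$ ($w{\left(r,u \right)} = \left(-2 + u\right) 0 = 0$)
$c = 64$ ($c = 8^{2} = 64$)
$O{\left(z \right)} = \frac{1}{64} + z^{2} - 907 z$ ($O{\left(z \right)} = \left(z^{2} - 907 z\right) + \frac{1}{64} = \frac{1}{64} + z^{2} - 907 z$)
$- O{\left(w^{2}{\left(-1,6 \right)} \right)} = - (\frac{1}{64} + 0^{2} \left(-907 + 0^{2}\right)) = - (\frac{1}{64} + 0 \left(-907 + 0\right)) = - (\frac{1}{64} + 0 \left(-907\right)) = - (\frac{1}{64} + 0) = \left(-1\right) \frac{1}{64} = - \frac{1}{64}$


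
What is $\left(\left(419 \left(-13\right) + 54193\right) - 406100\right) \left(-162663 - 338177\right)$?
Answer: $178977177360$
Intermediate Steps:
$\left(\left(419 \left(-13\right) + 54193\right) - 406100\right) \left(-162663 - 338177\right) = \left(\left(-5447 + 54193\right) - 406100\right) \left(-500840\right) = \left(48746 - 406100\right) \left(-500840\right) = \left(-357354\right) \left(-500840\right) = 178977177360$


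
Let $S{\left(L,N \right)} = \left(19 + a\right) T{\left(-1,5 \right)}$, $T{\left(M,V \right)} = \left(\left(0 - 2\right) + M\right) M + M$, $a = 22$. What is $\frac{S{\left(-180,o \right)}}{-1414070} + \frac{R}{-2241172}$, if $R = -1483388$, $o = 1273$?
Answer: $\frac{262178836632}{396146761255} \approx 0.66182$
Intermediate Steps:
$T{\left(M,V \right)} = M + M \left(-2 + M\right)$ ($T{\left(M,V \right)} = \left(-2 + M\right) M + M = M \left(-2 + M\right) + M = M + M \left(-2 + M\right)$)
$S{\left(L,N \right)} = 82$ ($S{\left(L,N \right)} = \left(19 + 22\right) \left(- (-1 - 1)\right) = 41 \left(\left(-1\right) \left(-2\right)\right) = 41 \cdot 2 = 82$)
$\frac{S{\left(-180,o \right)}}{-1414070} + \frac{R}{-2241172} = \frac{82}{-1414070} - \frac{1483388}{-2241172} = 82 \left(- \frac{1}{1414070}\right) - - \frac{370847}{560293} = - \frac{41}{707035} + \frac{370847}{560293} = \frac{262178836632}{396146761255}$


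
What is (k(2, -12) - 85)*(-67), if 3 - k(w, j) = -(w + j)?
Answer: 6164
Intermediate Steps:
k(w, j) = 3 + j + w (k(w, j) = 3 - (-1)*(w + j) = 3 - (-1)*(j + w) = 3 - (-j - w) = 3 + (j + w) = 3 + j + w)
(k(2, -12) - 85)*(-67) = ((3 - 12 + 2) - 85)*(-67) = (-7 - 85)*(-67) = -92*(-67) = 6164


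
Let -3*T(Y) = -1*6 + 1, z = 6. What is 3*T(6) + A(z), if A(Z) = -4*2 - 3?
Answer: -6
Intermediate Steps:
T(Y) = 5/3 (T(Y) = -(-1*6 + 1)/3 = -(-6 + 1)/3 = -⅓*(-5) = 5/3)
A(Z) = -11 (A(Z) = -8 - 3 = -11)
3*T(6) + A(z) = 3*(5/3) - 11 = 5 - 11 = -6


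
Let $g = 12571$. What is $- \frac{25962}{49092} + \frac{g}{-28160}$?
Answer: $- \frac{112352121}{115202560} \approx -0.97526$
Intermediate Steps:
$- \frac{25962}{49092} + \frac{g}{-28160} = - \frac{25962}{49092} + \frac{12571}{-28160} = \left(-25962\right) \frac{1}{49092} + 12571 \left(- \frac{1}{28160}\right) = - \frac{4327}{8182} - \frac{12571}{28160} = - \frac{112352121}{115202560}$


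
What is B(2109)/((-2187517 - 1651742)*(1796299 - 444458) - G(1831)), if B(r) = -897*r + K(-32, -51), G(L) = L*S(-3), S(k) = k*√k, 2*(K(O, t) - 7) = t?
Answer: 6545684005419143159/17957868665725337766493272 + 6927740473*I*√3/17957868665725337766493272 ≈ 3.645e-7 + 6.6819e-16*I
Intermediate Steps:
K(O, t) = 7 + t/2
S(k) = k^(3/2)
G(L) = -3*I*L*√3 (G(L) = L*(-3)^(3/2) = L*(-3*I*√3) = -3*I*L*√3)
B(r) = -37/2 - 897*r (B(r) = -897*r + (7 + (½)*(-51)) = -897*r + (7 - 51/2) = -897*r - 37/2 = -37/2 - 897*r)
B(2109)/((-2187517 - 1651742)*(1796299 - 444458) - G(1831)) = (-37/2 - 897*2109)/((-2187517 - 1651742)*(1796299 - 444458) - (-3)*I*1831*√3) = (-37/2 - 1891773)/(-3839259*1351841 - (-5493)*I*√3) = -3783583/(2*(-5190067725819 + 5493*I*√3))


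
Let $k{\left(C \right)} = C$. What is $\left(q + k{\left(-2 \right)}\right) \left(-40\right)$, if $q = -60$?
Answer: $2480$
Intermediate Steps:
$\left(q + k{\left(-2 \right)}\right) \left(-40\right) = \left(-60 - 2\right) \left(-40\right) = \left(-62\right) \left(-40\right) = 2480$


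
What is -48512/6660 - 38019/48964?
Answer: -657137027/81525060 ≈ -8.0605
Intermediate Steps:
-48512/6660 - 38019/48964 = -48512*1/6660 - 38019*1/48964 = -12128/1665 - 38019/48964 = -657137027/81525060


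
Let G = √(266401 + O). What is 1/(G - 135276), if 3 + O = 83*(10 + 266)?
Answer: -67638/9149653435 - √289306/18299306870 ≈ -7.4218e-6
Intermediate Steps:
O = 22905 (O = -3 + 83*(10 + 266) = -3 + 83*276 = -3 + 22908 = 22905)
G = √289306 (G = √(266401 + 22905) = √289306 ≈ 537.87)
1/(G - 135276) = 1/(√289306 - 135276) = 1/(-135276 + √289306)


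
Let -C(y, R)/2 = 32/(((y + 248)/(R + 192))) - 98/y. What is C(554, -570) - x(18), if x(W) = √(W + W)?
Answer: 2723428/111077 ≈ 24.518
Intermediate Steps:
x(W) = √2*√W (x(W) = √(2*W) = √2*√W)
C(y, R) = 196/y - 64*(192 + R)/(248 + y) (C(y, R) = -2*(32/(((y + 248)/(R + 192))) - 98/y) = -2*(32/(((248 + y)/(192 + R))) - 98/y) = -2*(32*((192 + R)/(248 + y)) - 98/y) = -2*(32*(192 + R)/(248 + y) - 98/y) = -2*(-98/y + 32*(192 + R)/(248 + y)) = 196/y - 64*(192 + R)/(248 + y))
C(554, -570) - x(18) = 4*(12152 - 3023*554 - 16*(-570)*554)/(554*(248 + 554)) - √2*√18 = 4*(1/554)*(12152 - 1674742 + 5052480)/802 - √2*3*√2 = 4*(1/554)*(1/802)*3389890 - 1*6 = 3389890/111077 - 6 = 2723428/111077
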